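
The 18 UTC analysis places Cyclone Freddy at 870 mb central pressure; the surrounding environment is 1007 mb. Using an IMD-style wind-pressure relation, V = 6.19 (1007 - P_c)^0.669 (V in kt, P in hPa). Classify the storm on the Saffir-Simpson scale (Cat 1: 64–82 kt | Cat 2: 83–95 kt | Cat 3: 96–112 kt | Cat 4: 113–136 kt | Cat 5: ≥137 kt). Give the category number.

ΔP = 1007 − 870 = 137 mb.
V ≈ 6.19 × 137^0.669 = 6.19 × 26.88 ≈ 166 kt.
166 kt falls in the Category 5 band.

5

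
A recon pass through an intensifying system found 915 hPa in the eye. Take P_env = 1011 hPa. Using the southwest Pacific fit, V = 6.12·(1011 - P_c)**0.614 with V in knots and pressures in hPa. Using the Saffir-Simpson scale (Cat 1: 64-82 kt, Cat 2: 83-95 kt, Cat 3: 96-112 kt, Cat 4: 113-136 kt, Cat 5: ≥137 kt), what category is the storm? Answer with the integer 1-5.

3

ΔP = 1011 − 915 = 96 hPa.
V ≈ 6.12 × 96^0.614 = 6.12 × 16.49 ≈ 101 kt.
101 kt falls in the Category 3 band.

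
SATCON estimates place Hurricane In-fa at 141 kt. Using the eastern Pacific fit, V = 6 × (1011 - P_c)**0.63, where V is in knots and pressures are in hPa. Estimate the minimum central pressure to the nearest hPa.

861 hPa

ΔP = (V / 6)^(1/0.63) = (141/6)^1.587.
141/6 = 23.500; 23.500^1.587 ≈ 150.07 hPa.
P_c = 1011 − 150.07 = 860.93 ≈ 861 hPa.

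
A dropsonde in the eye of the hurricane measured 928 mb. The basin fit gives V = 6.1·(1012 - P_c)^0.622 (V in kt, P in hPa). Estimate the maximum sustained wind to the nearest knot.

96 kt

ΔP = 1012 − 928 = 84 mb.
84^0.622 ≈ 15.736.
V ≈ 6.1 × 15.736 ≈ 96.0 kt.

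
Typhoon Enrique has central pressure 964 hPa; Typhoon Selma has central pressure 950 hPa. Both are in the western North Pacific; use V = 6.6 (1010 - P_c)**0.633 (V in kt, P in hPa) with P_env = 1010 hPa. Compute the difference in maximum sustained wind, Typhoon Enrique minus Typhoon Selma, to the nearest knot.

-14 kt

Typhoon Enrique: ΔP = 46; V ≈ 6.6 × 46^0.633 ≈ 74.49 kt.
Typhoon Selma: ΔP = 60; V ≈ 6.6 × 60^0.633 ≈ 88.13 kt.
Difference ≈ 74.49 − 88.13 = -13.64 → -14 kt.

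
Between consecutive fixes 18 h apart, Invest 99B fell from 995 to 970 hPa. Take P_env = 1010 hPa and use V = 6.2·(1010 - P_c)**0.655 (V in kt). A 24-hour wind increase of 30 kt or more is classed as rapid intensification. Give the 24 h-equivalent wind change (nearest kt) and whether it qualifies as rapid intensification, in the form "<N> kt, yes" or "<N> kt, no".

44 kt, yes

V₁: ΔP = 15, V ≈ 6.2 × 15^0.655 ≈ 36.54 kt.
V₂: ΔP = 40, V ≈ 6.2 × 40^0.655 ≈ 69.46 kt.
ΔV over 18 h = 32.92 kt → 24 h equivalent = 32.92 × 24/18 ≈ 43.89 kt.
44 kt ≥ 30 kt ⇒ rapid intensification.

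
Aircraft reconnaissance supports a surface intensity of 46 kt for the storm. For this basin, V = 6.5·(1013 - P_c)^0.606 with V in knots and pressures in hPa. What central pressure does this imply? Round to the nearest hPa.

ΔP = (V / 6.5)^(1/0.606) = (46/6.5)^1.650.
46/6.5 = 7.077; 7.077^1.650 ≈ 25.26 hPa.
P_c = 1013 − 25.26 = 987.74 ≈ 988 hPa.

988 hPa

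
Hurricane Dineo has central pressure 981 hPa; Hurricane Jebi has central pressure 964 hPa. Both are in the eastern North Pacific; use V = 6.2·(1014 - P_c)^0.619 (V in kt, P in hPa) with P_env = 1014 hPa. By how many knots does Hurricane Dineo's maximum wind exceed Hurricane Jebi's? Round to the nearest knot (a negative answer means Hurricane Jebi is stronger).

Hurricane Dineo: ΔP = 33; V ≈ 6.2 × 33^0.619 ≈ 53.99 kt.
Hurricane Jebi: ΔP = 50; V ≈ 6.2 × 50^0.619 ≈ 69.83 kt.
Difference ≈ 53.99 − 69.83 = -15.84 → -16 kt.

-16 kt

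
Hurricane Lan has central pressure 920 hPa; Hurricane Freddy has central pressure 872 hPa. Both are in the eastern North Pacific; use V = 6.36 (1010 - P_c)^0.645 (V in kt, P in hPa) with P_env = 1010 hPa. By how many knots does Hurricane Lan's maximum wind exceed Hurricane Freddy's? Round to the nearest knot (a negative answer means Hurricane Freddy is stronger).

-37 kt

Hurricane Lan: ΔP = 90; V ≈ 6.36 × 90^0.645 ≈ 115.86 kt.
Hurricane Freddy: ΔP = 138; V ≈ 6.36 × 138^0.645 ≈ 152.64 kt.
Difference ≈ 115.86 − 152.64 = -36.78 → -37 kt.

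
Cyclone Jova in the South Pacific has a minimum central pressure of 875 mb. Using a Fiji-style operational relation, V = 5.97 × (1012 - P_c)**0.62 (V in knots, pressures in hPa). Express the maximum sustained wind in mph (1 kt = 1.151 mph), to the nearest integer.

145 mph

ΔP = 1012 − 875 = 137 mb.
V ≈ 5.97 × 137^0.62 = 5.97 × 21.124 ≈ 126.108 kt.
126.108 × 1.151 ≈ 145.15 mph → 145 mph.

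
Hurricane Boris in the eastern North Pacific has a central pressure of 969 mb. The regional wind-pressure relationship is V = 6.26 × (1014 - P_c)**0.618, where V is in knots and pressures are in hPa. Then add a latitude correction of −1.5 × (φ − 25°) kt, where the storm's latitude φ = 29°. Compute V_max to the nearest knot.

ΔP = 1014 − 969 = 45 mb.
45^0.618 ≈ 10.512.
V ≈ 6.26 × 10.512 ≈ 65.8 kt.
Latitude correction: −1.5 × (29 − 25) = -6 kt.
Corrected V ≈ 59.8 kt → 60 kt.

60 kt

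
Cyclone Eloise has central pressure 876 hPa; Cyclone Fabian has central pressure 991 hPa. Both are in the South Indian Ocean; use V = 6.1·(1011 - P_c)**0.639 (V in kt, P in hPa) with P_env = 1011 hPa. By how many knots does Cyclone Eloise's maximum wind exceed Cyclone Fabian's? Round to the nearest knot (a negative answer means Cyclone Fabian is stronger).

Cyclone Eloise: ΔP = 135; V ≈ 6.1 × 135^0.639 ≈ 140.16 kt.
Cyclone Fabian: ΔP = 20; V ≈ 6.1 × 20^0.639 ≈ 41.37 kt.
Difference ≈ 140.16 − 41.37 = 98.79 → 99 kt.

99 kt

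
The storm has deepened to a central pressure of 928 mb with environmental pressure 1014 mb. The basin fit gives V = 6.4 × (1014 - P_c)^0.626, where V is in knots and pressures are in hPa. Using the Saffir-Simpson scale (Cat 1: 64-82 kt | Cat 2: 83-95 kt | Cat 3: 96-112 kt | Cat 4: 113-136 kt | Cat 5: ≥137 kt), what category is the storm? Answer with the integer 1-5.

3

ΔP = 1014 − 928 = 86 mb.
V ≈ 6.4 × 86^0.626 = 6.4 × 16.26 ≈ 104 kt.
104 kt falls in the Category 3 band.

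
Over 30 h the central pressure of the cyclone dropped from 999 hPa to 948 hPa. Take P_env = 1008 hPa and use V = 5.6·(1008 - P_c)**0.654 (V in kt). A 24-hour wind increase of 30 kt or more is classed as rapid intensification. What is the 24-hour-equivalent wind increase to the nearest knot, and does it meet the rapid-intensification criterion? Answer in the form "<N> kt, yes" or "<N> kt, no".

46 kt, yes

V₁: ΔP = 9, V ≈ 5.6 × 9^0.654 ≈ 23.56 kt.
V₂: ΔP = 60, V ≈ 5.6 × 60^0.654 ≈ 81.49 kt.
ΔV over 30 h = 57.93 kt → 24 h equivalent = 57.93 × 24/30 ≈ 46.34 kt.
46 kt ≥ 30 kt ⇒ rapid intensification.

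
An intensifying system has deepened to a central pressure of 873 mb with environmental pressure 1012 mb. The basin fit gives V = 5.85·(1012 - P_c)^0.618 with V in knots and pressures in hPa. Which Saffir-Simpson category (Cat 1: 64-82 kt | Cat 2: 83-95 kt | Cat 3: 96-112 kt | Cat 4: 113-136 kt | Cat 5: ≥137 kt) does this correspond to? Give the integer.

4

ΔP = 1012 − 873 = 139 mb.
V ≈ 5.85 × 139^0.618 = 5.85 × 21.10 ≈ 123 kt.
123 kt falls in the Category 4 band.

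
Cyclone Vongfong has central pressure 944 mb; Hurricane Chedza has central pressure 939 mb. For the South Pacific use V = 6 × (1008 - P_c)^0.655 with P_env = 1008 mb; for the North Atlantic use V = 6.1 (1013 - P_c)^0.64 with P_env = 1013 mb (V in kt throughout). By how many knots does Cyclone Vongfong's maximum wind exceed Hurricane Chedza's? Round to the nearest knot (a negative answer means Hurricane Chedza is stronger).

-4 kt

Cyclone Vongfong: ΔP = 64; V ≈ 6 × 64^0.655 ≈ 91.45 kt.
Hurricane Chedza: ΔP = 74; V ≈ 6.1 × 74^0.64 ≈ 95.86 kt.
Difference ≈ 91.45 − 95.86 = -4.41 → -4 kt.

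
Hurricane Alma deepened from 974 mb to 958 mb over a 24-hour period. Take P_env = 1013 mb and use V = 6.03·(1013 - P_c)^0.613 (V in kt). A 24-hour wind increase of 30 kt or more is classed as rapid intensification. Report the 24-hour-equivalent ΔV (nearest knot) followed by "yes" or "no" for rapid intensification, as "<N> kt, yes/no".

13 kt, no

V₁: ΔP = 39, V ≈ 6.03 × 39^0.613 ≈ 56.97 kt.
V₂: ΔP = 55, V ≈ 6.03 × 55^0.613 ≈ 70.33 kt.
ΔV over 24 h = 13.36 kt → 24 h equivalent = 13.36 × 24/24 ≈ 13.36 kt.
13 kt < 30 kt ⇒ not rapid intensification.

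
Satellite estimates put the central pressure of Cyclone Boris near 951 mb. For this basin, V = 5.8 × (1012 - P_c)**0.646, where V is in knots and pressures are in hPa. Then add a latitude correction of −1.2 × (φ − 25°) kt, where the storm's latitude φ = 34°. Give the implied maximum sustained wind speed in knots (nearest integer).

72 kt

ΔP = 1012 − 951 = 61 mb.
61^0.646 ≈ 14.234.
V ≈ 5.8 × 14.234 ≈ 82.6 kt.
Latitude correction: −1.2 × (34 − 25) = -10.8 kt.
Corrected V ≈ 71.8 kt → 72 kt.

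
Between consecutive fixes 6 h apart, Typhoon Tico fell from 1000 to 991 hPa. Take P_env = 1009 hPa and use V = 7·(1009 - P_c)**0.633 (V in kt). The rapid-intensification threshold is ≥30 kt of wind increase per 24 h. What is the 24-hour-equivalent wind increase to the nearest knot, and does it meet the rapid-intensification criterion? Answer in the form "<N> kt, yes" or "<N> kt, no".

62 kt, yes

V₁: ΔP = 9, V ≈ 7 × 9^0.633 ≈ 28.13 kt.
V₂: ΔP = 18, V ≈ 7 × 18^0.633 ≈ 43.62 kt.
ΔV over 6 h = 15.49 kt → 24 h equivalent = 15.49 × 24/6 ≈ 61.96 kt.
62 kt ≥ 30 kt ⇒ rapid intensification.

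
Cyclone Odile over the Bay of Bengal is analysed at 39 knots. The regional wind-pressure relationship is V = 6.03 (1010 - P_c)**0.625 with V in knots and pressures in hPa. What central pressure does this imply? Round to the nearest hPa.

990 hPa

ΔP = (V / 6.03)^(1/0.625) = (39/6.03)^1.600.
39/6.03 = 6.468; 6.468^1.600 ≈ 19.82 hPa.
P_c = 1010 − 19.82 = 990.18 ≈ 990 hPa.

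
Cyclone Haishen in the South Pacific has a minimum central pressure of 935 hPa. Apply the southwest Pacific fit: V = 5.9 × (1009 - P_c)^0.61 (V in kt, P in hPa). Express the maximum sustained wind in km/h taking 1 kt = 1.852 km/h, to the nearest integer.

151 km/h

ΔP = 1009 − 935 = 74 hPa.
V ≈ 5.9 × 74^0.61 = 5.9 × 13.811 ≈ 81.486 kt.
81.486 × 1.852 ≈ 150.91 km/h → 151 km/h.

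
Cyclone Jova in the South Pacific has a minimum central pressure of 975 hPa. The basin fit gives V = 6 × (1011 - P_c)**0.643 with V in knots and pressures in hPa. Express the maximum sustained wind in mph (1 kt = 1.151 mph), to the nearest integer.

69 mph

ΔP = 1011 − 975 = 36 hPa.
V ≈ 6 × 36^0.643 = 6 × 10.016 ≈ 60.097 kt.
60.097 × 1.151 ≈ 69.17 mph → 69 mph.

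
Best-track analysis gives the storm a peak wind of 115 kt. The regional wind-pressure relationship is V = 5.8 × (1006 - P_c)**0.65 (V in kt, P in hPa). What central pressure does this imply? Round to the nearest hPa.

907 hPa

ΔP = (V / 5.8)^(1/0.65) = (115/5.8)^1.538.
115/5.8 = 19.828; 19.828^1.538 ≈ 99.04 hPa.
P_c = 1006 − 99.04 = 906.96 ≈ 907 hPa.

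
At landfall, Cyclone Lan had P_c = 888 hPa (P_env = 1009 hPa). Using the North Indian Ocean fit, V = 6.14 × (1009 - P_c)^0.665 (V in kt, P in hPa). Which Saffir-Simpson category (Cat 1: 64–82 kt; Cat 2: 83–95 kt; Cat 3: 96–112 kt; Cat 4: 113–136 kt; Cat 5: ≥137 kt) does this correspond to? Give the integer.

ΔP = 1009 − 888 = 121 hPa.
V ≈ 6.14 × 121^0.665 = 6.14 × 24.27 ≈ 149 kt.
149 kt falls in the Category 5 band.

5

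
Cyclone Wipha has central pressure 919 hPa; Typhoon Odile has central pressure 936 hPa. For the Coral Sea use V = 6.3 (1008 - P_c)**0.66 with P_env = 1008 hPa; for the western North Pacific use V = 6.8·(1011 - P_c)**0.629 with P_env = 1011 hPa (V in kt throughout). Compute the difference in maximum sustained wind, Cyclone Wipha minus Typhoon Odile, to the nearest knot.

Cyclone Wipha: ΔP = 89; V ≈ 6.3 × 89^0.66 ≈ 121.88 kt.
Typhoon Odile: ΔP = 75; V ≈ 6.8 × 75^0.629 ≈ 102.78 kt.
Difference ≈ 121.88 − 102.78 = 19.10 → 19 kt.

19 kt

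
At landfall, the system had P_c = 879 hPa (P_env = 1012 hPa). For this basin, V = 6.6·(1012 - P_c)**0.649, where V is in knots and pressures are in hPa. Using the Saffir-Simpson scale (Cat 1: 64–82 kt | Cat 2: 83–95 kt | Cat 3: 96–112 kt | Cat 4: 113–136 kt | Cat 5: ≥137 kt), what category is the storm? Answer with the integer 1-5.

ΔP = 1012 − 879 = 133 hPa.
V ≈ 6.6 × 133^0.649 = 6.6 × 23.90 ≈ 158 kt.
158 kt falls in the Category 5 band.

5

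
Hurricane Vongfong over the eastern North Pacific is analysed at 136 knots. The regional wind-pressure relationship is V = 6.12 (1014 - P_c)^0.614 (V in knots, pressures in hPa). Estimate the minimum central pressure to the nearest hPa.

858 hPa

ΔP = (V / 6.12)^(1/0.614) = (136/6.12)^1.629.
136/6.12 = 22.222; 22.222^1.629 ≈ 156.12 hPa.
P_c = 1014 − 156.12 = 857.88 ≈ 858 hPa.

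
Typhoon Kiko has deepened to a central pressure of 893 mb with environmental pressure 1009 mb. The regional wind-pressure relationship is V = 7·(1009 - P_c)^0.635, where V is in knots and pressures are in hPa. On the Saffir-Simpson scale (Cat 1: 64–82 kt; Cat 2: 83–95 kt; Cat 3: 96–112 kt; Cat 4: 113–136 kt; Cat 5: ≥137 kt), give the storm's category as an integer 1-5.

ΔP = 1009 − 893 = 116 mb.
V ≈ 7 × 116^0.635 = 7 × 20.46 ≈ 143 kt.
143 kt falls in the Category 5 band.

5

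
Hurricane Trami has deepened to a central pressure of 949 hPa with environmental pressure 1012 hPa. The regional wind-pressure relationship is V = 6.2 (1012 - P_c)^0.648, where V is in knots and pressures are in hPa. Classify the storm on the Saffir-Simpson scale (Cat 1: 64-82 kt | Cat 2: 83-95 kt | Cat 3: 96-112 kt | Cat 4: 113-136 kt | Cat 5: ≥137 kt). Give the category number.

2

ΔP = 1012 − 949 = 63 hPa.
V ≈ 6.2 × 63^0.648 = 6.2 × 14.65 ≈ 91 kt.
91 kt falls in the Category 2 band.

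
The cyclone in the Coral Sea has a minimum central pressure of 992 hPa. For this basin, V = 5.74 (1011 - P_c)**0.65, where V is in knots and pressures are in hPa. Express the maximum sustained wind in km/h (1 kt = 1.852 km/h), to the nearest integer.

72 km/h

ΔP = 1011 − 992 = 19 hPa.
V ≈ 5.74 × 19^0.65 = 5.74 × 6.779 ≈ 38.914 kt.
38.914 × 1.852 ≈ 72.07 km/h → 72 km/h.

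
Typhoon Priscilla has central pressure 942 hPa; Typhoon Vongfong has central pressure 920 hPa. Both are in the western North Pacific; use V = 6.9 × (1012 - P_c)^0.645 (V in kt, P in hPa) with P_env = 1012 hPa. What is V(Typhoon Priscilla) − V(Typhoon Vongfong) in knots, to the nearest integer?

-21 kt

Typhoon Priscilla: ΔP = 70; V ≈ 6.9 × 70^0.645 ≈ 106.89 kt.
Typhoon Vongfong: ΔP = 92; V ≈ 6.9 × 92^0.645 ≈ 127.49 kt.
Difference ≈ 106.89 − 127.49 = -20.60 → -21 kt.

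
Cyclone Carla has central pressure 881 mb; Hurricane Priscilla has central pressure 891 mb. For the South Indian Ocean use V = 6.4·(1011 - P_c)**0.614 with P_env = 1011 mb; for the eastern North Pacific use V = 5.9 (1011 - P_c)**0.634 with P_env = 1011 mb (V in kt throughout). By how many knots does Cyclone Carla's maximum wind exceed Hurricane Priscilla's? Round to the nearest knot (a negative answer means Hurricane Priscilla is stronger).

4 kt

Cyclone Carla: ΔP = 130; V ≈ 6.4 × 130^0.614 ≈ 127.10 kt.
Hurricane Priscilla: ΔP = 120; V ≈ 5.9 × 120^0.634 ≈ 122.76 kt.
Difference ≈ 127.10 − 122.76 = 4.34 → 4 kt.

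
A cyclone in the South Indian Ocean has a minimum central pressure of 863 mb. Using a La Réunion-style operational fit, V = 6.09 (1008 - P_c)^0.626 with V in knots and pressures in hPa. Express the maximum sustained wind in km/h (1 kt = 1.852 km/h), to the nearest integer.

254 km/h

ΔP = 1008 − 863 = 145 mb.
V ≈ 6.09 × 145^0.626 = 6.09 × 22.543 ≈ 137.288 kt.
137.288 × 1.852 ≈ 254.26 km/h → 254 km/h.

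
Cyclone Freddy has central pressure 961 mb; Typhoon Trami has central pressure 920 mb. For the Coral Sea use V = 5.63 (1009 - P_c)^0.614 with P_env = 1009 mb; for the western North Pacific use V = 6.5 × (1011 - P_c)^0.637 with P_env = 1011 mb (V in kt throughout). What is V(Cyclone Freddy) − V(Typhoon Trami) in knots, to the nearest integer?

Cyclone Freddy: ΔP = 48; V ≈ 5.63 × 48^0.614 ≈ 60.64 kt.
Typhoon Trami: ΔP = 91; V ≈ 6.5 × 91^0.637 ≈ 115.03 kt.
Difference ≈ 60.64 − 115.03 = -54.39 → -54 kt.

-54 kt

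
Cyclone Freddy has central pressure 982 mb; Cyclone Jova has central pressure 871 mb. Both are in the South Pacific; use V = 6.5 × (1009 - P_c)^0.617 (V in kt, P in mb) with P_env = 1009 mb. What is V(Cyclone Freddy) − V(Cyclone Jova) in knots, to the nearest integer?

Cyclone Freddy: ΔP = 27; V ≈ 6.5 × 27^0.617 ≈ 49.67 kt.
Cyclone Jova: ΔP = 138; V ≈ 6.5 × 138^0.617 ≈ 135.90 kt.
Difference ≈ 49.67 − 135.90 = -86.23 → -86 kt.

-86 kt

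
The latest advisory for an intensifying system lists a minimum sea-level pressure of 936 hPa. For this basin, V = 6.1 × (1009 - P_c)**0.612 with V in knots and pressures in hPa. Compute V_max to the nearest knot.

84 kt

ΔP = 1009 − 936 = 73 hPa.
73^0.612 ≈ 13.815.
V ≈ 6.1 × 13.815 ≈ 84.3 kt.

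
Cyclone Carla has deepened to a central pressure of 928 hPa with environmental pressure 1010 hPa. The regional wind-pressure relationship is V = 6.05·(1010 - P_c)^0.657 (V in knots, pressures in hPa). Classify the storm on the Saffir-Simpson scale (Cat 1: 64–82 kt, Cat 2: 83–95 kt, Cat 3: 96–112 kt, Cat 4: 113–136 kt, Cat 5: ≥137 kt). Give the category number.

ΔP = 1010 − 928 = 82 hPa.
V ≈ 6.05 × 82^0.657 = 6.05 × 18.09 ≈ 109 kt.
109 kt falls in the Category 3 band.

3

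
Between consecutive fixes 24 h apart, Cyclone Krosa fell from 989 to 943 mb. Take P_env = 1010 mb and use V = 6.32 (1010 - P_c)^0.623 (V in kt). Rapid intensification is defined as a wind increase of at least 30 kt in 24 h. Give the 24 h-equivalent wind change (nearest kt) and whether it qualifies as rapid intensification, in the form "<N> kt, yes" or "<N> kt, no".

V₁: ΔP = 21, V ≈ 6.32 × 21^0.623 ≈ 42.12 kt.
V₂: ΔP = 67, V ≈ 6.32 × 67^0.623 ≈ 86.77 kt.
ΔV over 24 h = 44.65 kt → 24 h equivalent = 44.65 × 24/24 ≈ 44.65 kt.
45 kt ≥ 30 kt ⇒ rapid intensification.

45 kt, yes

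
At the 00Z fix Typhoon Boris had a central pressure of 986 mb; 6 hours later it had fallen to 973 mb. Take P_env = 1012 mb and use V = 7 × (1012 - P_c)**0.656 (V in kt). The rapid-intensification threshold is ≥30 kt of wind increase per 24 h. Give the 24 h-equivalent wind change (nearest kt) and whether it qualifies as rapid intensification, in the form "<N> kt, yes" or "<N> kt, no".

72 kt, yes

V₁: ΔP = 26, V ≈ 7 × 26^0.656 ≈ 59.34 kt.
V₂: ΔP = 39, V ≈ 7 × 39^0.656 ≈ 77.42 kt.
ΔV over 6 h = 18.08 kt → 24 h equivalent = 18.08 × 24/6 ≈ 72.32 kt.
72 kt ≥ 30 kt ⇒ rapid intensification.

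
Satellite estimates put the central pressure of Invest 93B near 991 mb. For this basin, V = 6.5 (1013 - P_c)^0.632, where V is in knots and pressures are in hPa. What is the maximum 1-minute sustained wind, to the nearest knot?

46 kt

ΔP = 1013 − 991 = 22 mb.
22^0.632 ≈ 7.054.
V ≈ 6.5 × 7.054 ≈ 45.8 kt.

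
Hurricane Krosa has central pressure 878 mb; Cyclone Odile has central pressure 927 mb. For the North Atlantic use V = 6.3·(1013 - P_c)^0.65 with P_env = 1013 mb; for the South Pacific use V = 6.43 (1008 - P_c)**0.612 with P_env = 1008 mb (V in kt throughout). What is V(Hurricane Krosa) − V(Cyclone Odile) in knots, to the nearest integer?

Hurricane Krosa: ΔP = 135; V ≈ 6.3 × 135^0.65 ≈ 152.78 kt.
Cyclone Odile: ΔP = 81; V ≈ 6.43 × 81^0.612 ≈ 94.67 kt.
Difference ≈ 152.78 − 94.67 = 58.11 → 58 kt.

58 kt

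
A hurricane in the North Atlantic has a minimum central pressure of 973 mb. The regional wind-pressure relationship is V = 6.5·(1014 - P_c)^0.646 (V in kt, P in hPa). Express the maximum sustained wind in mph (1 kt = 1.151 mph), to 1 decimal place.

82.4 mph

ΔP = 1014 − 973 = 41 mb.
V ≈ 6.5 × 41^0.646 = 6.5 × 11.012 ≈ 71.577 kt.
71.577 × 1.151 ≈ 82.38 mph → 82.4 mph.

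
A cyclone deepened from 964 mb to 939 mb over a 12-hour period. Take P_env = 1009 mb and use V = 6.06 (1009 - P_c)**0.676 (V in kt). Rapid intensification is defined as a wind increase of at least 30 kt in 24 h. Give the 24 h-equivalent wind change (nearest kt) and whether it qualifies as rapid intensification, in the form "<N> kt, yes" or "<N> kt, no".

V₁: ΔP = 45, V ≈ 6.06 × 45^0.676 ≈ 79.44 kt.
V₂: ΔP = 70, V ≈ 6.06 × 70^0.676 ≈ 107.09 kt.
ΔV over 12 h = 27.65 kt → 24 h equivalent = 27.65 × 24/12 ≈ 55.30 kt.
55 kt ≥ 30 kt ⇒ rapid intensification.

55 kt, yes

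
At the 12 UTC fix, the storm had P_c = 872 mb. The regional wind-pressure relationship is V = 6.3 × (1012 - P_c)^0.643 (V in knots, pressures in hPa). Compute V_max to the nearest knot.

ΔP = 1012 − 872 = 140 mb.
140^0.643 ≈ 23.986.
V ≈ 6.3 × 23.986 ≈ 151.1 kt.

151 kt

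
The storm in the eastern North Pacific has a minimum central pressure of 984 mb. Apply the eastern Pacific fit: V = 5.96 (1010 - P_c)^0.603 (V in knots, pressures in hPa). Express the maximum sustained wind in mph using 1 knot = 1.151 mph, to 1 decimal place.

48.9 mph

ΔP = 1010 − 984 = 26 mb.
V ≈ 5.96 × 26^0.603 = 5.96 × 7.132 ≈ 42.508 kt.
42.508 × 1.151 ≈ 48.93 mph → 48.9 mph.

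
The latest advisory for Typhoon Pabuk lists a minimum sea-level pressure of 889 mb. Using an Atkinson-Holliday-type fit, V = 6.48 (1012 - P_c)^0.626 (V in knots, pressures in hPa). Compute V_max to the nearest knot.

ΔP = 1012 − 889 = 123 mb.
123^0.626 ≈ 20.337.
V ≈ 6.48 × 20.337 ≈ 131.8 kt.

132 kt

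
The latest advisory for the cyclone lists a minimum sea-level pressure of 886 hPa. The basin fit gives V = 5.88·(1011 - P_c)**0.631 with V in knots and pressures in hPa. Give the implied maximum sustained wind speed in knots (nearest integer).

124 kt

ΔP = 1011 − 886 = 125 hPa.
125^0.631 ≈ 21.045.
V ≈ 5.88 × 21.045 ≈ 123.7 kt.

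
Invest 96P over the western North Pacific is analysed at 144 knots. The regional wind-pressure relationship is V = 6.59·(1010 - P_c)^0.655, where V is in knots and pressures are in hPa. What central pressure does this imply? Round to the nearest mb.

ΔP = (V / 6.59)^(1/0.655) = (144/6.59)^1.527.
144/6.59 = 21.851; 21.851^1.527 ≈ 110.92 mb.
P_c = 1010 − 110.92 = 899.08 ≈ 899 mb.

899 mb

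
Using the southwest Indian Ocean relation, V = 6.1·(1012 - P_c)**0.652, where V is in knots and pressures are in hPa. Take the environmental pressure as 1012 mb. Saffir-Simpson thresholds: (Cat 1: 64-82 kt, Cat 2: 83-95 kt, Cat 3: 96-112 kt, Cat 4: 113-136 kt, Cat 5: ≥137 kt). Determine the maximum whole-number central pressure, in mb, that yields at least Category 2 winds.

957 mb

Category 2 begins at V = 83 kt.
Required ΔP = (83/6.1)^(1/0.652) = 13.607^1.534 ≈ 54.81 mb.
P_c ≤ 1012 − 54.81 = 957.19, so the highest integer P_c is 957 mb.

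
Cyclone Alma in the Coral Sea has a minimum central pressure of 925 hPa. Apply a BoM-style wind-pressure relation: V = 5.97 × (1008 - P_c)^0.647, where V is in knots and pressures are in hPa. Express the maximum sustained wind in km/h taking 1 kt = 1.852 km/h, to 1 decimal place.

ΔP = 1008 − 925 = 83 hPa.
V ≈ 5.97 × 83^0.647 = 5.97 × 17.444 ≈ 104.140 kt.
104.140 × 1.852 ≈ 192.87 km/h → 192.9 km/h.

192.9 km/h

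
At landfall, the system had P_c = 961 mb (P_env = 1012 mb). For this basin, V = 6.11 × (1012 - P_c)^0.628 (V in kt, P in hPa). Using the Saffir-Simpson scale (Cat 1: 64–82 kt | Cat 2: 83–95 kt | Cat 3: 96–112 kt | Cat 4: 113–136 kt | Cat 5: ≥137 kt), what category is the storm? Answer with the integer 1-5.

ΔP = 1012 − 961 = 51 mb.
V ≈ 6.11 × 51^0.628 = 6.11 × 11.81 ≈ 72 kt.
72 kt falls in the Category 1 band.

1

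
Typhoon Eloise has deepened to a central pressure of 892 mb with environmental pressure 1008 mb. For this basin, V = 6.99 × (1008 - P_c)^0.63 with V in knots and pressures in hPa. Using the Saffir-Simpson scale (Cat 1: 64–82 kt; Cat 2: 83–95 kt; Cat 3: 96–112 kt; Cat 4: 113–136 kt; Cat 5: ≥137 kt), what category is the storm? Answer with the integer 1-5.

ΔP = 1008 − 892 = 116 mb.
V ≈ 6.99 × 116^0.63 = 6.99 × 19.98 ≈ 140 kt.
140 kt falls in the Category 5 band.

5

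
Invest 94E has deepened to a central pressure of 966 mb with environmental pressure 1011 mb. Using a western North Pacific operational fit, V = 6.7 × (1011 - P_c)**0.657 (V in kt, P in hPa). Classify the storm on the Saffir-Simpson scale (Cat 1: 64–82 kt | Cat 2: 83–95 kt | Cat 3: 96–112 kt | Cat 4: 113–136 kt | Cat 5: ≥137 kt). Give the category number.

1

ΔP = 1011 − 966 = 45 mb.
V ≈ 6.7 × 45^0.657 = 6.7 × 12.19 ≈ 82 kt.
82 kt falls in the Category 1 band.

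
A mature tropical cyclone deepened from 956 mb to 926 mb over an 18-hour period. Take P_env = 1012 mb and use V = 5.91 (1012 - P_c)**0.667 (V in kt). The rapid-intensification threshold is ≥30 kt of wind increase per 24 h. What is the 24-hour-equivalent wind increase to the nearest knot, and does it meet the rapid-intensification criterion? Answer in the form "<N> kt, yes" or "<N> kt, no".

V₁: ΔP = 56, V ≈ 5.91 × 56^0.667 ≈ 86.62 kt.
V₂: ΔP = 86, V ≈ 5.91 × 86^0.667 ≈ 115.32 kt.
ΔV over 18 h = 28.70 kt → 24 h equivalent = 28.70 × 24/18 ≈ 38.27 kt.
38 kt ≥ 30 kt ⇒ rapid intensification.

38 kt, yes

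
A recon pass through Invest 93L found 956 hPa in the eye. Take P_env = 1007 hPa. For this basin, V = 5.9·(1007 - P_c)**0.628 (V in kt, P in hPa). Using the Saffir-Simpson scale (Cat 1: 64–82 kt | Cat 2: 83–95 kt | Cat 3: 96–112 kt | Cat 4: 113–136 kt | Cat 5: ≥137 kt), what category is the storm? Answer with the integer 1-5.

1

ΔP = 1007 − 956 = 51 hPa.
V ≈ 5.9 × 51^0.628 = 5.9 × 11.81 ≈ 70 kt.
70 kt falls in the Category 1 band.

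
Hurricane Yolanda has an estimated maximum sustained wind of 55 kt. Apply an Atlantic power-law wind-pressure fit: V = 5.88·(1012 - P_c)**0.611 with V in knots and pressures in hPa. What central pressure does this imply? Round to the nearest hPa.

973 hPa

ΔP = (V / 5.88)^(1/0.611) = (55/5.88)^1.637.
55/5.88 = 9.354; 9.354^1.637 ≈ 38.83 hPa.
P_c = 1012 − 38.83 = 973.17 ≈ 973 hPa.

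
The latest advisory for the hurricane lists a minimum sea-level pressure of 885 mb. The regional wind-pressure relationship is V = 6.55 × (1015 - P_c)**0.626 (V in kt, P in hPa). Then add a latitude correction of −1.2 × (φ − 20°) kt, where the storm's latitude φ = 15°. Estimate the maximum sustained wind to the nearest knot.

ΔP = 1015 − 885 = 130 mb.
130^0.626 ≈ 21.054.
V ≈ 6.55 × 21.054 ≈ 137.9 kt.
Latitude correction: −1.2 × (15 − 20) = 6 kt.
Corrected V ≈ 143.9 kt → 144 kt.

144 kt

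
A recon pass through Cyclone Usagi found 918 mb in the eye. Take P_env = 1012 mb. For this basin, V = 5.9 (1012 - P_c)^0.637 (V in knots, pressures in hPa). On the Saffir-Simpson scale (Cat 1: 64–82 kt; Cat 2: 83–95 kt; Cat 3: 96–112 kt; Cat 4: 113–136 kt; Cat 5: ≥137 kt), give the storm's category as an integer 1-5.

ΔP = 1012 − 918 = 94 mb.
V ≈ 5.9 × 94^0.637 = 5.9 × 18.07 ≈ 107 kt.
107 kt falls in the Category 3 band.

3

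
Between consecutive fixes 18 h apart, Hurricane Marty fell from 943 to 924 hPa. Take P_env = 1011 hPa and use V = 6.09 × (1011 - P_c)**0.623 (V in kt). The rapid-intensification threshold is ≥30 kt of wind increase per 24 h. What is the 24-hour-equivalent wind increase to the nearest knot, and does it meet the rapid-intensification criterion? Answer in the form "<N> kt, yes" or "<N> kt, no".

19 kt, no

V₁: ΔP = 68, V ≈ 6.09 × 68^0.623 ≈ 84.39 kt.
V₂: ΔP = 87, V ≈ 6.09 × 87^0.623 ≈ 98.39 kt.
ΔV over 18 h = 14.00 kt → 24 h equivalent = 14.00 × 24/18 ≈ 18.67 kt.
19 kt < 30 kt ⇒ not rapid intensification.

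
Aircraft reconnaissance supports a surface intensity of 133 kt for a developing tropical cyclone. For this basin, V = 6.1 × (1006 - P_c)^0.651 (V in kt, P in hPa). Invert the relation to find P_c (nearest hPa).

892 hPa

ΔP = (V / 6.1)^(1/0.651) = (133/6.1)^1.536.
133/6.1 = 21.803; 21.803^1.536 ≈ 113.79 hPa.
P_c = 1006 − 113.79 = 892.21 ≈ 892 hPa.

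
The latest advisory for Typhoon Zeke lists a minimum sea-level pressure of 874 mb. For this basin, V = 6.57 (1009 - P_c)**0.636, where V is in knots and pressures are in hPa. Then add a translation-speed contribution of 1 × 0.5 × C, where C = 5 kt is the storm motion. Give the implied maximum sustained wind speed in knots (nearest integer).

ΔP = 1009 − 874 = 135 mb.
135^0.636 ≈ 22.641.
V ≈ 6.57 × 22.641 ≈ 148.8 kt.
Translation term: 1 × 0.5 × 5 = 2.5 kt.
Corrected V ≈ 151.3 kt → 151 kt.

151 kt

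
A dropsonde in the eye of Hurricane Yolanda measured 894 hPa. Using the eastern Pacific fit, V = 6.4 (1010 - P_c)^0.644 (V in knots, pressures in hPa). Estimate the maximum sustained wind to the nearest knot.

137 kt

ΔP = 1010 − 894 = 116 hPa.
116^0.644 ≈ 21.356.
V ≈ 6.4 × 21.356 ≈ 136.7 kt.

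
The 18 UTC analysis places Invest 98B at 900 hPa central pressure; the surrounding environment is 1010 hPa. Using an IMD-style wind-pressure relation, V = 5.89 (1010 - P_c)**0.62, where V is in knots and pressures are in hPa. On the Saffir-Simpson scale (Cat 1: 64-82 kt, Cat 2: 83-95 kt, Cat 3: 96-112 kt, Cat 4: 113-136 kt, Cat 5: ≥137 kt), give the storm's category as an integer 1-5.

3

ΔP = 1010 − 900 = 110 hPa.
V ≈ 5.89 × 110^0.62 = 5.89 × 18.44 ≈ 109 kt.
109 kt falls in the Category 3 band.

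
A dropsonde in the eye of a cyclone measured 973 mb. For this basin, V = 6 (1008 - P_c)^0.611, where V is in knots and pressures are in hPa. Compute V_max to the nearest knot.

53 kt

ΔP = 1008 − 973 = 35 mb.
35^0.611 ≈ 8.779.
V ≈ 6 × 8.779 ≈ 52.7 kt.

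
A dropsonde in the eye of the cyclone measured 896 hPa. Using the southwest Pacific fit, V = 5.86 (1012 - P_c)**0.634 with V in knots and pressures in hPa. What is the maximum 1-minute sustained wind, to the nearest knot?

ΔP = 1012 − 896 = 116 hPa.
116^0.634 ≈ 20.364.
V ≈ 5.86 × 20.364 ≈ 119.3 kt.

119 kt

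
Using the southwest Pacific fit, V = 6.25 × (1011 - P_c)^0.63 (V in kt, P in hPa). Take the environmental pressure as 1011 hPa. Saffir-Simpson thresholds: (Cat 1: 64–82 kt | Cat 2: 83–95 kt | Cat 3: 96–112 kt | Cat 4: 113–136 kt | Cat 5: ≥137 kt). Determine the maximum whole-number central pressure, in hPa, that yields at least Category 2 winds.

950 hPa

Category 2 begins at V = 83 kt.
Required ΔP = (83/6.25)^(1/0.63) = 13.280^1.587 ≈ 60.65 hPa.
P_c ≤ 1011 − 60.65 = 950.35, so the highest integer P_c is 950 hPa.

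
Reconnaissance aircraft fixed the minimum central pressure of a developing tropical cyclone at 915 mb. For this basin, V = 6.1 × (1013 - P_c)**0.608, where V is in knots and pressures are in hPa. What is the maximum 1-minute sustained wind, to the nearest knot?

ΔP = 1013 − 915 = 98 mb.
98^0.608 ≈ 16.243.
V ≈ 6.1 × 16.243 ≈ 99.1 kt.

99 kt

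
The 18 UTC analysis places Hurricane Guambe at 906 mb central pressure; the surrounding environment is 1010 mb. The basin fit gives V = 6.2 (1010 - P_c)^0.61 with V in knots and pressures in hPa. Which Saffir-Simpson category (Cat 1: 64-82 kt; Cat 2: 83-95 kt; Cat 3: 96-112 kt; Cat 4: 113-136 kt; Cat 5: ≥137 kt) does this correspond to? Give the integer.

3

ΔP = 1010 − 906 = 104 mb.
V ≈ 6.2 × 104^0.61 = 6.2 × 17.00 ≈ 105 kt.
105 kt falls in the Category 3 band.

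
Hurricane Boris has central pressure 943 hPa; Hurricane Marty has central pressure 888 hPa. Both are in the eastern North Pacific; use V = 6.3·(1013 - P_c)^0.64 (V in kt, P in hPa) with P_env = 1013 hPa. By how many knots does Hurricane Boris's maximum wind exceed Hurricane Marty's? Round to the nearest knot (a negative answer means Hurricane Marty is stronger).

-43 kt

Hurricane Boris: ΔP = 70; V ≈ 6.3 × 70^0.64 ≈ 95.54 kt.
Hurricane Marty: ΔP = 125; V ≈ 6.3 × 125^0.64 ≈ 138.47 kt.
Difference ≈ 95.54 − 138.47 = -42.93 → -43 kt.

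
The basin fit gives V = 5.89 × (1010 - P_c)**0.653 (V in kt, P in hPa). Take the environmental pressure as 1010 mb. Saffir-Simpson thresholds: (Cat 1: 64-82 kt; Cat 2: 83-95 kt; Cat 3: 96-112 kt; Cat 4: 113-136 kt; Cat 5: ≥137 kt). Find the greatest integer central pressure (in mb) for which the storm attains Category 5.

886 mb

Category 5 begins at V = 137 kt.
Required ΔP = (137/5.89)^(1/0.653) = 23.260^1.531 ≈ 123.83 mb.
P_c ≤ 1010 − 123.83 = 886.17, so the highest integer P_c is 886 mb.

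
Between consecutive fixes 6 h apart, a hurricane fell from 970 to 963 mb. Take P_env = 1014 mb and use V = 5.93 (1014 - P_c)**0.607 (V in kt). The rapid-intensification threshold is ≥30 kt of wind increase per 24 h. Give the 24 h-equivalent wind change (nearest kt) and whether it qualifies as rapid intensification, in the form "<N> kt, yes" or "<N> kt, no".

V₁: ΔP = 44, V ≈ 5.93 × 44^0.607 ≈ 58.97 kt.
V₂: ΔP = 51, V ≈ 5.93 × 51^0.607 ≈ 64.50 kt.
ΔV over 6 h = 5.53 kt → 24 h equivalent = 5.53 × 24/6 ≈ 22.12 kt.
22 kt < 30 kt ⇒ not rapid intensification.

22 kt, no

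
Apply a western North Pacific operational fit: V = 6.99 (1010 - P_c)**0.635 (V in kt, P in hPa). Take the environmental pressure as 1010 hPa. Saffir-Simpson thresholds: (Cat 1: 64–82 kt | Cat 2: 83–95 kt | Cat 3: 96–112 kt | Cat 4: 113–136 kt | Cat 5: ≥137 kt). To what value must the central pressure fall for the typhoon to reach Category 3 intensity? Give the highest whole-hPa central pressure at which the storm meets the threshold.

Category 3 begins at V = 96 kt.
Required ΔP = (96/6.99)^(1/0.635) = 13.734^1.575 ≈ 61.92 hPa.
P_c ≤ 1010 − 61.92 = 948.08, so the highest integer P_c is 948 hPa.

948 hPa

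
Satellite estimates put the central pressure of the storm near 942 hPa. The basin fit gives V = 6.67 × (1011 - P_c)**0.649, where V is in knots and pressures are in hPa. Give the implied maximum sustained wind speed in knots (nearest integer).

104 kt

ΔP = 1011 − 942 = 69 hPa.
69^0.649 ≈ 15.610.
V ≈ 6.67 × 15.610 ≈ 104.1 kt.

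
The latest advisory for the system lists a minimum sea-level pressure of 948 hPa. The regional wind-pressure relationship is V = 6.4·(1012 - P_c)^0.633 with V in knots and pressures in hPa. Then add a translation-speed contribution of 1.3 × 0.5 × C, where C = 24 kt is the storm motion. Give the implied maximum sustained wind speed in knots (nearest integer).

ΔP = 1012 − 948 = 64 hPa.
64^0.633 ≈ 13.910.
V ≈ 6.4 × 13.910 ≈ 89.0 kt.
Translation term: 1.3 × 0.5 × 24 = 15.6 kt.
Corrected V ≈ 104.6 kt → 105 kt.

105 kt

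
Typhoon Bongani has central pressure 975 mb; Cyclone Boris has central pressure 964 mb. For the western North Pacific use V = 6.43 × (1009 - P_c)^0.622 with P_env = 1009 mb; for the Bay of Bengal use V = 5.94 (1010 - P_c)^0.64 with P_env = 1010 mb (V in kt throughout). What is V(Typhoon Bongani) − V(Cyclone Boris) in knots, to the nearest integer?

-11 kt

Typhoon Bongani: ΔP = 34; V ≈ 6.43 × 34^0.622 ≈ 57.65 kt.
Cyclone Boris: ΔP = 46; V ≈ 5.94 × 46^0.64 ≈ 68.86 kt.
Difference ≈ 57.65 − 68.86 = -11.21 → -11 kt.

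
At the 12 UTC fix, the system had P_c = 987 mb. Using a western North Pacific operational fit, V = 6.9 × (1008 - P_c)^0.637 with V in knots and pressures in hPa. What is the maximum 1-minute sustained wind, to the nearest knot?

ΔP = 1008 − 987 = 21 mb.
21^0.637 ≈ 6.954.
V ≈ 6.9 × 6.954 ≈ 48.0 kt.

48 kt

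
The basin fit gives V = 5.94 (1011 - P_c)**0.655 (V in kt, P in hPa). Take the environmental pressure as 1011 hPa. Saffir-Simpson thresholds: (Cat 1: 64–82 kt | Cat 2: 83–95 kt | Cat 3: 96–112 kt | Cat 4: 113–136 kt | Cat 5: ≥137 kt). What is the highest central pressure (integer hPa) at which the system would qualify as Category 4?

Category 4 begins at V = 113 kt.
Required ΔP = (113/5.94)^(1/0.655) = 19.024^1.527 ≈ 89.77 hPa.
P_c ≤ 1011 − 89.77 = 921.23, so the highest integer P_c is 921 hPa.

921 hPa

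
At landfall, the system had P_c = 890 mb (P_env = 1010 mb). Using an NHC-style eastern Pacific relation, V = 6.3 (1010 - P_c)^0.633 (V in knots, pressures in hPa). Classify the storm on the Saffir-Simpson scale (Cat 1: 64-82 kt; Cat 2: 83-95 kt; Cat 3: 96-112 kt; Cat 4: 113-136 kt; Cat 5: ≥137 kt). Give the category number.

ΔP = 1010 − 890 = 120 mb.
V ≈ 6.3 × 120^0.633 = 6.3 × 20.71 ≈ 130 kt.
130 kt falls in the Category 4 band.

4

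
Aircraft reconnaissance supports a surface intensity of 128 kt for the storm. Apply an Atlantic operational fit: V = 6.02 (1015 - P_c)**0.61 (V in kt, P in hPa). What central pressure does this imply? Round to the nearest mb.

ΔP = (V / 6.02)^(1/0.61) = (128/6.02)^1.639.
128/6.02 = 21.262; 21.262^1.639 ≈ 150.11 mb.
P_c = 1015 − 150.11 = 864.89 ≈ 865 mb.

865 mb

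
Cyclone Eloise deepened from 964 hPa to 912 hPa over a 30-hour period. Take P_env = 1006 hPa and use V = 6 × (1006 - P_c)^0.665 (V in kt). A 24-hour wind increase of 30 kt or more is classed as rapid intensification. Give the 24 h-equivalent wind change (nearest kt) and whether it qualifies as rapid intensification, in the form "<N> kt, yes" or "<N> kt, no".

V₁: ΔP = 42, V ≈ 6 × 42^0.665 ≈ 72.05 kt.
V₂: ΔP = 94, V ≈ 6 × 94^0.665 ≈ 123.11 kt.
ΔV over 30 h = 51.06 kt → 24 h equivalent = 51.06 × 24/30 ≈ 40.85 kt.
41 kt ≥ 30 kt ⇒ rapid intensification.

41 kt, yes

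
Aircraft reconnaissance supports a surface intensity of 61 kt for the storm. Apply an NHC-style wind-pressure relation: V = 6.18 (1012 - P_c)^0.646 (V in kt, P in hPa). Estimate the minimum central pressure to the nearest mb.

977 mb

ΔP = (V / 6.18)^(1/0.646) = (61/6.18)^1.548.
61/6.18 = 9.871; 9.871^1.548 ≈ 34.61 mb.
P_c = 1012 − 34.61 = 977.39 ≈ 977 mb.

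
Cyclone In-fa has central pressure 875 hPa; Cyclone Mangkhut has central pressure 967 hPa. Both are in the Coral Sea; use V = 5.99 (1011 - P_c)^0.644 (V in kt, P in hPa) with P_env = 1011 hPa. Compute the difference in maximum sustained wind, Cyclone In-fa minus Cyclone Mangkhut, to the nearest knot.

Cyclone In-fa: ΔP = 136; V ≈ 5.99 × 136^0.644 ≈ 141.72 kt.
Cyclone Mangkhut: ΔP = 44; V ≈ 5.99 × 44^0.644 ≈ 68.52 kt.
Difference ≈ 141.72 − 68.52 = 73.20 → 73 kt.

73 kt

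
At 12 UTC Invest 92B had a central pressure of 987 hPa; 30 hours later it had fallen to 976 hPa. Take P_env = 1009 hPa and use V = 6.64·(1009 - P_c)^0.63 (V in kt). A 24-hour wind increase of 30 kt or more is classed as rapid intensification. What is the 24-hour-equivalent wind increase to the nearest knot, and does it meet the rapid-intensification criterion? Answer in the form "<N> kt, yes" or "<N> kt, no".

11 kt, no

V₁: ΔP = 22, V ≈ 6.64 × 22^0.63 ≈ 46.55 kt.
V₂: ΔP = 33, V ≈ 6.64 × 33^0.63 ≈ 60.09 kt.
ΔV over 30 h = 13.54 kt → 24 h equivalent = 13.54 × 24/30 ≈ 10.83 kt.
11 kt < 30 kt ⇒ not rapid intensification.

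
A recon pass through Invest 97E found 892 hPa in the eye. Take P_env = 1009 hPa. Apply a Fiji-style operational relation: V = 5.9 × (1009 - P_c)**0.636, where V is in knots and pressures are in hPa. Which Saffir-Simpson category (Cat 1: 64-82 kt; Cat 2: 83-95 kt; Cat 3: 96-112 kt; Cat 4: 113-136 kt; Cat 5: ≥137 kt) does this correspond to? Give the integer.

ΔP = 1009 − 892 = 117 hPa.
V ≈ 5.9 × 117^0.636 = 5.9 × 20.67 ≈ 122 kt.
122 kt falls in the Category 4 band.

4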